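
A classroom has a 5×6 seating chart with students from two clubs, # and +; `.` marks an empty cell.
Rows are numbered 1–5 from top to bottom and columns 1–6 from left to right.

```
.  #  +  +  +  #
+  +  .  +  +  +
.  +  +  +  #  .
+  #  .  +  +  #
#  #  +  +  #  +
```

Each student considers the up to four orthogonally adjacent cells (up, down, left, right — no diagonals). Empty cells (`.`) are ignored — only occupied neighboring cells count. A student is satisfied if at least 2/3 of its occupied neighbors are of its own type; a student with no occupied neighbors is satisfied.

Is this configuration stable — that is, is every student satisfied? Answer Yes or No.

(1,2)# 0/2 ✗
(1,3)+ 1/2 ✗
(1,4)+ 3/3 ✓
(1,5)+ 2/3 ✓
(1,6)# 0/2 ✗
(2,1)+ 1/1 ✓
(2,2)+ 2/3 ✓
(2,4)+ 3/3 ✓
(2,5)+ 3/4 ✓
(2,6)+ 1/2 ✗
(3,2)+ 2/3 ✓
(3,3)+ 2/2 ✓
(3,4)+ 3/4 ✓
(3,5)# 0/3 ✗
(4,1)+ 0/2 ✗
(4,2)# 1/3 ✗
(4,4)+ 3/3 ✓
(4,5)+ 1/4 ✗
(4,6)# 0/2 ✗
(5,1)# 1/2 ✗
(5,2)# 2/3 ✓
(5,3)+ 1/2 ✗
(5,4)+ 2/3 ✓
(5,5)# 0/3 ✗
(5,6)+ 0/2 ✗
For instance (1,2) has only 0/2 same-type neighbors, below 2/3.

No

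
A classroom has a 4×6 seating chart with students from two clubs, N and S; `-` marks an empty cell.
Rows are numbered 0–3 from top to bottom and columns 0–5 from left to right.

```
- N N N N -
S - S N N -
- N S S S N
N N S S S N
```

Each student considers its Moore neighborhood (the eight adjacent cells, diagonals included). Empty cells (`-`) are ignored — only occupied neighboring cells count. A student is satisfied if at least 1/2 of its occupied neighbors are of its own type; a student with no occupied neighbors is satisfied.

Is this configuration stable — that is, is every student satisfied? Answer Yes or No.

(0,1)N 1/3 ✗
(0,2)N 3/4 ✓
(0,3)N 4/5 ✓
(0,4)N 3/3 ✓
(1,0)S 0/2 ✗
(1,2)S 2/7 ✗
(1,3)N 4/8 ✓
(1,4)N 4/6 ✓
(2,1)N 2/6 ✗
(2,2)S 4/7 ✓
(2,3)S 6/8 ✓
(2,4)S 3/7 ✗
(2,5)N 2/4 ✓
(3,0)N 2/2 ✓
(3,1)N 2/4 ✓
(3,2)S 3/5 ✓
(3,3)S 5/5 ✓
(3,4)S 3/5 ✓
(3,5)N 1/3 ✗
For instance (0,1) has only 1/3 same-type neighbors, below 1/2.

No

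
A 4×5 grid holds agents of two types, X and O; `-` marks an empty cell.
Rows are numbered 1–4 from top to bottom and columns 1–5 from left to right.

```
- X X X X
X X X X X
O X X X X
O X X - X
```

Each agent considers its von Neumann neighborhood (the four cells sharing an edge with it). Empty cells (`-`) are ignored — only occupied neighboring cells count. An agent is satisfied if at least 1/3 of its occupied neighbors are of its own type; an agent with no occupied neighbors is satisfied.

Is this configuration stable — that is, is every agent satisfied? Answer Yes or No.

Yes

Row 1: (1,2)X 2/2 ✓ · (1,3)X 3/3 ✓ · (1,4)X 3/3 ✓ · (1,5)X 2/2 ✓
Row 2: (2,1)X 1/2 ✓ · (2,2)X 4/4 ✓ · (2,3)X 4/4 ✓ · (2,4)X 4/4 ✓ · (2,5)X 3/3 ✓
Row 3: (3,1)O 1/3 ✓ · (3,2)X 3/4 ✓ · (3,3)X 4/4 ✓ · (3,4)X 3/3 ✓ · (3,5)X 3/3 ✓
Row 4: (4,1)O 1/2 ✓ · (4,2)X 2/3 ✓ · (4,3)X 2/2 ✓ · (4,5)X 1/1 ✓
All meet the threshold, so the configuration is stable.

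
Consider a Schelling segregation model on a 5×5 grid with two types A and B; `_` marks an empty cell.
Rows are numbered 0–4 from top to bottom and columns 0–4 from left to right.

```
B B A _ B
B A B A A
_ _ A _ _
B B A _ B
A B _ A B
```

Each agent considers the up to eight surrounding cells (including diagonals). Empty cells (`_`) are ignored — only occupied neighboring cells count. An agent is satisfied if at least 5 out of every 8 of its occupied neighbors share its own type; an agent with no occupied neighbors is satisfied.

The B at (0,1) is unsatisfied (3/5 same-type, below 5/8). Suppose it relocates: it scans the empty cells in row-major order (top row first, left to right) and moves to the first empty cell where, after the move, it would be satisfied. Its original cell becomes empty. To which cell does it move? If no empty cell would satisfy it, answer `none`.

Vacating (0,1). Empty cells in order:
  (0,3): 2/5 same-type → still unsatisfied.
  (2,0): 3/4 same-type → satisfied — stop here.

(2,0)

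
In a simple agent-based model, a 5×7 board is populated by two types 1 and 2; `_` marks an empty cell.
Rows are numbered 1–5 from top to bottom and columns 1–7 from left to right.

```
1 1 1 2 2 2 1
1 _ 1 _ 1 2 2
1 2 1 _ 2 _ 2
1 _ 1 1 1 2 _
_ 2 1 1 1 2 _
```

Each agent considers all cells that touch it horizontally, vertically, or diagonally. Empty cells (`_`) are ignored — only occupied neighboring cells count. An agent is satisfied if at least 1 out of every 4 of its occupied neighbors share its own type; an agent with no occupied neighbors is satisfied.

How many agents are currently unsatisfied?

4

Row 1: (1,1)1 2/2 ✓ · (1,2)1 4/4 ✓ · (1,3)1 2/3 ✓ · (1,4)2 1/4 ✓ · (1,5)2 3/4 ✓ · (1,6)2 3/5 ✓ · (1,7)1 0/3 ✗
Row 2: (2,1)1 3/4 ✓ · (2,3)1 3/5 ✓ · (2,5)1 0/5 ✗ · (2,6)2 5/7 ✓ · (2,7)2 3/4 ✓
Row 3: (3,1)1 2/3 ✓ · (3,2)2 0/6 ✗ · (3,3)1 3/4 ✓ · (3,5)2 2/5 ✓ · (3,7)2 3/3 ✓
Row 4: (4,1)1 1/3 ✓ · (4,3)1 4/6 ✓ · (4,4)1 6/7 ✓ · (4,5)1 3/6 ✓ · (4,6)2 3/5 ✓
Row 5: (5,2)2 0/3 ✗ · (5,3)1 3/4 ✓ · (5,4)1 5/5 ✓ · (5,5)1 3/5 ✓ · (5,6)2 1/3 ✓
Unsatisfied: (1,7), (2,5), (3,2), (5,2) — 4 in total.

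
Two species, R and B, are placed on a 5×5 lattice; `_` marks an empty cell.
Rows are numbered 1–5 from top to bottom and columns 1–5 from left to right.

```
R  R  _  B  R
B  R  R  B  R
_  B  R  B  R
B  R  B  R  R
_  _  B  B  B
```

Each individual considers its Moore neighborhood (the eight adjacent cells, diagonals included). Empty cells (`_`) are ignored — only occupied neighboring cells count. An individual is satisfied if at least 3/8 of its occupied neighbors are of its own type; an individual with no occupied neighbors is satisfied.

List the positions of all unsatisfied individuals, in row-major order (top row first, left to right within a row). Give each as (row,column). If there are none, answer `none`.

(1,4), (1,5), (2,1), (2,4), (3,4), (4,2), (5,5)

(1,1)R 2/3 satisfied
(1,2)R 3/4 satisfied
(1,4)B 1/4 not
(1,5)R 1/3 not
(2,1)B 1/4 not
(2,2)R 4/6 satisfied
(2,3)R 3/7 satisfied
(2,4)B 2/7 not
(2,5)R 2/5 satisfied
(3,2)B 3/7 satisfied
(3,3)R 4/8 satisfied
(3,4)B 2/8 not
(3,5)R 3/5 satisfied
(4,1)B 1/2 satisfied
(4,2)R 1/5 not
(4,3)B 4/7 satisfied
(4,4)R 3/8 satisfied
(4,5)R 2/5 satisfied
(5,3)B 2/4 satisfied
(5,4)B 3/5 satisfied
(5,5)B 1/3 not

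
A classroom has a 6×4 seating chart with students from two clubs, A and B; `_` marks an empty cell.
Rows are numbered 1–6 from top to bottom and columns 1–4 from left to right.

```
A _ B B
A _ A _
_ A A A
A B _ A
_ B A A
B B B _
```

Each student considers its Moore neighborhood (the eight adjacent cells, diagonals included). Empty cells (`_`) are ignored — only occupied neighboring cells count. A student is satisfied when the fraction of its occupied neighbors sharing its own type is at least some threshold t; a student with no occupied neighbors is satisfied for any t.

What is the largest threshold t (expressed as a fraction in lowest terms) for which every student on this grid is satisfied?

Row 1: (1,1)A 1/1 · (1,3)B 1/2 · (1,4)B 1/2
Row 2: (2,1)A 2/2 · (2,3)A 3/5
Row 3: (3,2)A 4/5 · (3,3)A 4/5 · (3,4)A 3/3
Row 4: (4,1)A 1/3 · (4,2)B 1/5 · (4,4)A 4/4
Row 5: (5,2)B 4/6 · (5,3)A 2/6 · (5,4)A 2/3
Row 6: (6,1)B 2/2 · (6,2)B 3/4 · (6,3)B 2/4
The smallest same-type fraction is 1/5 at (4,2), which reduces to 1/5. Any threshold above that leaves this student unsatisfied.

1/5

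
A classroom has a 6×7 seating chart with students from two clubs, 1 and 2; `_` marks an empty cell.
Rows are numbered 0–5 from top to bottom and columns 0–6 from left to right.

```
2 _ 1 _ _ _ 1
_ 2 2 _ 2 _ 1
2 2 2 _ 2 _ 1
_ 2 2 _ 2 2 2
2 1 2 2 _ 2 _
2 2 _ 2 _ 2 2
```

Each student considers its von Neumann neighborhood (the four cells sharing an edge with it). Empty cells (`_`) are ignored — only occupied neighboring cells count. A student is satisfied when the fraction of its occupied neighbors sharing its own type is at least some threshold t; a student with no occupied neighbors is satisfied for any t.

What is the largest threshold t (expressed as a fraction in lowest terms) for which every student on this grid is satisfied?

Row 0: (0,0)2 — no occupied neighbors · (0,2)1 0/1 · (0,6)1 1/1
Row 1: (1,1)2 2/2 · (1,2)2 2/3 · (1,4)2 1/1 · (1,6)1 2/2
Row 2: (2,0)2 1/1 · (2,1)2 4/4 · (2,2)2 3/3 · (2,4)2 2/2 · (2,6)1 1/2
Row 3: (3,1)2 2/3 · (3,2)2 3/3 · (3,4)2 2/2 · (3,5)2 3/3 · (3,6)2 1/2
Row 4: (4,0)2 1/2 · (4,1)1 0/4 · (4,2)2 2/3 · (4,3)2 2/2 · (4,5)2 2/2
Row 5: (5,0)2 2/2 · (5,1)2 1/2 · (5,3)2 1/1 · (5,5)2 2/2 · (5,6)2 1/1
The smallest same-type fraction is 0/1 at (0,2), which reduces to 0/1. Any threshold above that leaves this student unsatisfied.

0/1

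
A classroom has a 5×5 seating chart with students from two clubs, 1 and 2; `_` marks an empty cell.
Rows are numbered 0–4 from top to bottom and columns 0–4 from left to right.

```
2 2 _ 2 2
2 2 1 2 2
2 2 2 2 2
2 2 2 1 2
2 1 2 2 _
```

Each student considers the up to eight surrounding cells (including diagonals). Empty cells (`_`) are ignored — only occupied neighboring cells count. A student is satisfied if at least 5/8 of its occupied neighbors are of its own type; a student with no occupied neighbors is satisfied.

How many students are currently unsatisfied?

4

Row 0: (0,0)2 3/3 ok · (0,1)2 3/4 ok · (0,3)2 3/4 ok · (0,4)2 3/3 ok
Row 1: (1,0)2 5/5 ok · (1,1)2 6/7 ok · (1,2)1 0/7 unhappy · (1,3)2 6/7 ok · (1,4)2 5/5 ok
Row 2: (2,0)2 5/5 ok · (2,1)2 7/8 ok · (2,2)2 6/8 ok · (2,3)2 6/8 ok · (2,4)2 4/5 ok
Row 3: (3,0)2 4/5 ok · (3,1)2 7/8 ok · (3,2)2 6/8 ok · (3,3)1 0/7 unhappy · (3,4)2 3/4 ok
Row 4: (4,0)2 2/3 ok · (4,1)1 0/5 unhappy · (4,2)2 3/5 unhappy · (4,3)2 3/4 ok
Unsatisfied: (1,2), (3,3), (4,1), (4,2) — 4 in total.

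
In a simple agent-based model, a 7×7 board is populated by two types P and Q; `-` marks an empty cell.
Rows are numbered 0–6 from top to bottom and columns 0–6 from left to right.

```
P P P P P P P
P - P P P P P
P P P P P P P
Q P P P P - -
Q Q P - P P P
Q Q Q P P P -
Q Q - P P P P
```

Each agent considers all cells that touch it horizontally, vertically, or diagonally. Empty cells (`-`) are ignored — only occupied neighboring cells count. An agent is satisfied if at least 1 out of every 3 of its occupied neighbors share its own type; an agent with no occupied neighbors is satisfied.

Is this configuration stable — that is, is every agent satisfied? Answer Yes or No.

Row 0: (0,0)P 2/2 ✓ · (0,1)P 4/4 ✓ · (0,2)P 4/4 ✓ · (0,3)P 5/5 ✓ · (0,4)P 5/5 ✓ · (0,5)P 5/5 ✓ · (0,6)P 3/3 ✓
Row 1: (1,0)P 4/4 ✓ · (1,2)P 7/7 ✓ · (1,3)P 8/8 ✓ · (1,4)P 8/8 ✓ · (1,5)P 8/8 ✓ · (1,6)P 5/5 ✓
Row 2: (2,0)P 3/4 ✓ · (2,1)P 6/7 ✓ · (2,2)P 7/7 ✓ · (2,3)P 8/8 ✓ · (2,4)P 7/7 ✓ · (2,5)P 6/6 ✓ · (2,6)P 3/3 ✓
Row 3: (3,0)Q 2/5 ✓ · (3,1)P 5/8 ✓ · (3,2)P 6/7 ✓ · (3,3)P 7/7 ✓ · (3,4)P 6/6 ✓
Row 4: (4,0)Q 4/5 ✓ · (4,1)Q 5/8 ✓ · (4,2)P 4/7 ✓ · (4,4)P 6/6 ✓ · (4,5)P 5/5 ✓ · (4,6)P 2/2 ✓
Row 5: (5,0)Q 5/5 ✓ · (5,1)Q 6/7 ✓ · (5,2)Q 3/6 ✓ · (5,3)P 5/6 ✓ · (5,4)P 7/7 ✓ · (5,5)P 7/7 ✓
Row 6: (6,0)Q 3/3 ✓ · (6,1)Q 4/4 ✓ · (6,3)P 3/4 ✓ · (6,4)P 5/5 ✓ · (6,5)P 4/4 ✓ · (6,6)P 2/2 ✓
All meet the threshold, so the configuration is stable.

Yes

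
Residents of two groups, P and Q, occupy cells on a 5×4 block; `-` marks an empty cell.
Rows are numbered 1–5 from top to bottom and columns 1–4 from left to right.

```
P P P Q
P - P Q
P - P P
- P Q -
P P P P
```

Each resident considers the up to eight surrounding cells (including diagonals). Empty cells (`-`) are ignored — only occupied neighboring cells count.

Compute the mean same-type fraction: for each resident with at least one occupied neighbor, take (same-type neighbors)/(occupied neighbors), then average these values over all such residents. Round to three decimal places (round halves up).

0.665

Row 1: (1,1)P 2/2 · (1,2)P 4/4 · (1,3)P 2/4 · (1,4)Q 1/3
Row 2: (2,1)P 3/3 · (2,3)P 4/6 · (2,4)Q 1/5
Row 3: (3,1)P 2/2 · (3,3)P 3/5 · (3,4)P 2/4
Row 4: (4,2)P 5/6 · (4,3)Q 0/6
Row 5: (5,1)P 2/2 · (5,2)P 3/4 · (5,3)P 3/4 · (5,4)P 1/2
Sum over 16 residents: 2/2 + 4/4 + 2/4 + 1/3 + 3/3 + 4/6 + 1/5 + 2/2 + 3/5 + 2/4 + 5/6 + 0/6 + 2/2 + 3/4 + 3/4 + 1/2 = 319/30; mean = 319/30 ÷ 16 = 319/480 = 0.664583… → 0.665.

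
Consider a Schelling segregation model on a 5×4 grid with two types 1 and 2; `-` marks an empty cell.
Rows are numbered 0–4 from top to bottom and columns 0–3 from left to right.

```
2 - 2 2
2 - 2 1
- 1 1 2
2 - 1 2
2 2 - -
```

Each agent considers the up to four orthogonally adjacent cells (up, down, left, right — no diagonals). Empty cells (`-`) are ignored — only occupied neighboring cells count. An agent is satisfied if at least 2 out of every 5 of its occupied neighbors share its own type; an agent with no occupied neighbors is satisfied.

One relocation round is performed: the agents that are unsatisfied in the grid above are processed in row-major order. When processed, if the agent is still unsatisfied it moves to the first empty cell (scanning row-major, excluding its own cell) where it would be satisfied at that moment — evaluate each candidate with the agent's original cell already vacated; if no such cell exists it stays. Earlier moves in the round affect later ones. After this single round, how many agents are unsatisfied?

0

Initially unsatisfied (in order): (1,2), (1,3), (2,3).
  (1,2) → (0,1).
  (1,3) → (1,2).
  (2,3): now satisfied by earlier moves; stays.
Resulting grid:
2 2 2 2
2 - 1 -
- 1 1 2
2 - 1 2
2 2 - -
All satisfied now.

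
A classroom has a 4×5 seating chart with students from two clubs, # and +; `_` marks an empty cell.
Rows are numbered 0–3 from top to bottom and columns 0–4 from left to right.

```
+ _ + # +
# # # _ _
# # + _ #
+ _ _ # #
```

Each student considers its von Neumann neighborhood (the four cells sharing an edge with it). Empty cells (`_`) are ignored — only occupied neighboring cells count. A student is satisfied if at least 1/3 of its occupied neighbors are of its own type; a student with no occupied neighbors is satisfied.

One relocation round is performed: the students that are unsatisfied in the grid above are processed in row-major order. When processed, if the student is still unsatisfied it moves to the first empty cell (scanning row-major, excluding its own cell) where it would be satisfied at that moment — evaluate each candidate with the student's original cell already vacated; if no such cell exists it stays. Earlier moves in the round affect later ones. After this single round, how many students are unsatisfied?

Initially unsatisfied (in order): (0,0), (0,2), (0,3), (0,4), (2,2), (3,0).
  (0,0) → (0,1).
  (0,2): now satisfied by earlier moves; stays.
  (0,3) → (0,0).
  (0,4): now satisfied by earlier moves; stays.
  (2,2) → (0,3).
  (3,0) → (1,3).
Resulting grid:
# + + + +
# # # + _
# # _ _ #
_ _ _ # #
All satisfied now.

0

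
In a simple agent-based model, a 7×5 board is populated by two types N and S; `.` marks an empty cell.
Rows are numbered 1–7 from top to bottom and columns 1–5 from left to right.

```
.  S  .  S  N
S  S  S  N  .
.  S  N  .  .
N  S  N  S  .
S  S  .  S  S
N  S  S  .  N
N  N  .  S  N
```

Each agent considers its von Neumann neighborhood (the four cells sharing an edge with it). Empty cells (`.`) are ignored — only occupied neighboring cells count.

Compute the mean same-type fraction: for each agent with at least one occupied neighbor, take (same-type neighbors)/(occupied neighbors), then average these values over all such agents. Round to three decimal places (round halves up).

0.513

(1,2)S 1/1
(1,4)S 0/2
(1,5)N 0/1
(2,1)S 1/1
(2,2)S 4/4
(2,3)S 1/3
(2,4)N 0/2
(3,2)S 2/3
(3,3)N 1/3
(4,1)N 0/2
(4,2)S 2/4
(4,3)N 1/3
(4,4)S 1/2
(5,1)S 1/3
(5,2)S 3/3
(5,4)S 2/2
(5,5)S 1/2
(6,1)N 1/3
(6,2)S 2/4
(6,3)S 1/1
(6,5)N 1/2
(7,1)N 2/2
(7,2)N 1/2
(7,4)S 0/1
(7,5)N 1/2
Sum over 25 agents: 1/1 + 0/2 + 0/1 + 1/1 + 4/4 + 1/3 + 0/2 + 2/3 + 1/3 + 0/2 + 2/4 + 1/3 + 1/2 + 1/3 + 3/3 + 2/2 + 1/2 + 1/3 + 2/4 + 1/1 + 1/2 + 2/2 + 1/2 + 0/1 + 1/2 = 77/6; mean = 77/6 ÷ 25 = 77/150 = 0.513333… → 0.513.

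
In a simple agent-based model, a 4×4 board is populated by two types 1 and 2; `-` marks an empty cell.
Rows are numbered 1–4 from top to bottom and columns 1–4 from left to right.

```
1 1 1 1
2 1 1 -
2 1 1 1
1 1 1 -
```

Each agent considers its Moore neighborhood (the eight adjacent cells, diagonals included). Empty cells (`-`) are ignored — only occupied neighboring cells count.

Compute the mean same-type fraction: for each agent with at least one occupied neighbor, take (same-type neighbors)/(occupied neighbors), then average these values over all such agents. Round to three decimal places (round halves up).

0.774

(1,1)1 2/3
(1,2)1 4/5
(1,3)1 4/4
(1,4)1 2/2
(2,1)2 1/5
(2,2)1 6/8
(2,3)1 7/7
(3,1)2 1/5
(3,2)1 6/8
(3,3)1 6/6
(3,4)1 3/3
(4,1)1 2/3
(4,2)1 4/5
(4,3)1 4/4
Sum over 14 agents: 2/3 + 4/5 + 4/4 + 2/2 + 1/5 + 6/8 + 7/7 + 1/5 + 6/8 + 6/6 + 3/3 + 2/3 + 4/5 + 4/4 = 65/6; mean = 65/6 ÷ 14 = 65/84 = 0.773809… → 0.774.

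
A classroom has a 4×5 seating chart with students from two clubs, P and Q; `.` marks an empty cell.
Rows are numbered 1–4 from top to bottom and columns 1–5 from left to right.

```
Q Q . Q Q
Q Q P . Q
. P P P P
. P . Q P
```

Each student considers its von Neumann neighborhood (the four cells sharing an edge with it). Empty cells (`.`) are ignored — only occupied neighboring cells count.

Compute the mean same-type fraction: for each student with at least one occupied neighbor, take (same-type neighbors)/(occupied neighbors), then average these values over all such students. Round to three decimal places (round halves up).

Row 1: (1,1)Q 2/2 · (1,2)Q 2/2 · (1,4)Q 1/1 · (1,5)Q 2/2
Row 2: (2,1)Q 2/2 · (2,2)Q 2/4 · (2,3)P 1/2 · (2,5)Q 1/2
Row 3: (3,2)P 2/3 · (3,3)P 3/3 · (3,4)P 2/3 · (3,5)P 2/3
Row 4: (4,2)P 1/1 · (4,4)Q 0/2 · (4,5)P 1/2
Sum over 15 students: 2/2 + 2/2 + 1/1 + 2/2 + 2/2 + 2/4 + 1/2 + 1/2 + 2/3 + 3/3 + 2/3 + 2/3 + 1/1 + 0/2 + 1/2 = 11; mean = 11 ÷ 15 = 11/15 = 0.733333… → 0.733.

0.733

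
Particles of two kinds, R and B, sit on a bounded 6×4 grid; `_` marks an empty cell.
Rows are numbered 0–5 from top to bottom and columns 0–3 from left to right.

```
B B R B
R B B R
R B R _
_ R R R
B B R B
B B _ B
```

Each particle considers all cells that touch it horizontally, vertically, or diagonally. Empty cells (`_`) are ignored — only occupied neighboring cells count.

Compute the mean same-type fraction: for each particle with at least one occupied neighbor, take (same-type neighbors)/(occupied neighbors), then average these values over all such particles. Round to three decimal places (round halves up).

(0,0)B 2/3
(0,1)B 3/5
(0,2)R 1/5
(0,3)B 1/3
(1,0)R 1/5
(1,1)B 4/8
(1,2)B 4/7
(1,3)R 2/4
(2,0)R 2/4
(2,1)B 2/7
(2,2)R 4/7
(3,1)R 4/7
(3,2)R 4/7
(3,3)R 3/4
(4,0)B 3/4
(4,1)B 3/6
(4,2)R 3/7
(4,3)B 1/4
(5,0)B 3/3
(5,1)B 3/4
(5,3)B 1/2
Sum over 21 particles: 2/3 + 3/5 + 1/5 + 1/3 + 1/5 + 4/8 + 4/7 + 2/4 + 2/4 + 2/7 + 4/7 + 4/7 + 4/7 + 3/4 + 3/4 + 3/6 + 3/7 + 1/4 + 3/3 + 3/4 + 1/2 = 11; mean = 11 ÷ 21 = 11/21 = 0.523809… → 0.524.

0.524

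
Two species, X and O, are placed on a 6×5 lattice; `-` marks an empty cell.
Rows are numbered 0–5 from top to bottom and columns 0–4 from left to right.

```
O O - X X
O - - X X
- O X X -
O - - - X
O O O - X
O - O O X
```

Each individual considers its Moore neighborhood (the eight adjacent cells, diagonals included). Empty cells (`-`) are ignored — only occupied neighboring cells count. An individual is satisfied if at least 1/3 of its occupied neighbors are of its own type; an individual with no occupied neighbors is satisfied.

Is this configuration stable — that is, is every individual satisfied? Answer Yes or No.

(0,0)O 2/2 satisfied
(0,1)O 2/2 satisfied
(0,3)X 3/3 satisfied
(0,4)X 3/3 satisfied
(1,0)O 3/3 satisfied
(1,3)X 5/5 satisfied
(1,4)X 4/4 satisfied
(2,1)O 2/3 satisfied
(2,2)X 2/3 satisfied
(2,3)X 4/4 satisfied
(3,0)O 3/3 satisfied
(3,4)X 2/2 satisfied
(4,0)O 3/3 satisfied
(4,1)O 5/5 satisfied
(4,2)O 3/3 satisfied
(4,4)X 2/3 satisfied
(5,0)O 2/2 satisfied
(5,2)O 3/3 satisfied
(5,3)O 2/4 satisfied
(5,4)X 1/2 satisfied
All meet the threshold, so the configuration is stable.

Yes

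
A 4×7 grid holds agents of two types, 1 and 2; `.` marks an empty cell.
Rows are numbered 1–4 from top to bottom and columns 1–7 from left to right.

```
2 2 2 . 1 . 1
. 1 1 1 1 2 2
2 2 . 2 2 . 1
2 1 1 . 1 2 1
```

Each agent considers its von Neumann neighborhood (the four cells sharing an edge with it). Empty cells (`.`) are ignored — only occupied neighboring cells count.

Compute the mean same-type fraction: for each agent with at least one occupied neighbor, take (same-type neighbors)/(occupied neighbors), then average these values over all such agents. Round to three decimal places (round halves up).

Row 1: (1,1)2 1/1 · (1,2)2 2/3 · (1,3)2 1/2 · (1,5)1 1/1 · (1,7)1 0/1
Row 2: (2,2)1 1/3 · (2,3)1 2/3 · (2,4)1 2/3 · (2,5)1 2/4 · (2,6)2 1/2 · (2,7)2 1/3
Row 3: (3,1)2 2/2 · (3,2)2 1/3 · (3,4)2 1/2 · (3,5)2 1/3 · (3,7)1 1/2
Row 4: (4,1)2 1/2 · (4,2)1 1/3 · (4,3)1 1/1 · (4,5)1 0/2 · (4,6)2 0/2 · (4,7)1 1/2
Sum over 22 agents: 1/1 + 2/3 + 1/2 + 1/1 + 0/1 + 1/3 + 2/3 + 2/3 + 2/4 + 1/2 + 1/3 + 2/2 + 1/3 + 1/2 + 1/3 + 1/2 + 1/2 + 1/3 + 1/1 + 0/2 + 0/2 + 1/2 = 67/6; mean = 67/6 ÷ 22 = 67/132 = 0.507575… → 0.508.

0.508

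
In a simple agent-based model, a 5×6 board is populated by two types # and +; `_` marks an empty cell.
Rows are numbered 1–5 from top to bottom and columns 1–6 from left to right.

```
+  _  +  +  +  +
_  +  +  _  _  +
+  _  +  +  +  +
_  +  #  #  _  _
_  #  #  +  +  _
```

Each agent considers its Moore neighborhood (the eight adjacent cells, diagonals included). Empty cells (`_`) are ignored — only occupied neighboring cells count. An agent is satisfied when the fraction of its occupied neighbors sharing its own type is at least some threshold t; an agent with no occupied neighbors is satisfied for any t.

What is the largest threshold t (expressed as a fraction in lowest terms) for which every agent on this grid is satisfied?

Row 1: (1,1)+ 1/1 · (1,3)+ 3/3 · (1,4)+ 3/3 · (1,5)+ 3/3 · (1,6)+ 2/2
Row 2: (2,2)+ 5/5 · (2,3)+ 5/5 · (2,6)+ 4/4
Row 3: (3,1)+ 2/2 · (3,3)+ 4/6 · (3,4)+ 3/5 · (3,5)+ 3/4 · (3,6)+ 2/2
Row 4: (4,2)+ 2/5 · (4,3)# 3/7 · (4,4)# 2/7
Row 5: (5,2)# 2/3 · (5,3)# 3/5 · (5,4)+ 1/4 · (5,5)+ 1/2
The smallest same-type fraction is 1/4 at (5,4), which reduces to 1/4. Any threshold above that leaves this agent unsatisfied.

1/4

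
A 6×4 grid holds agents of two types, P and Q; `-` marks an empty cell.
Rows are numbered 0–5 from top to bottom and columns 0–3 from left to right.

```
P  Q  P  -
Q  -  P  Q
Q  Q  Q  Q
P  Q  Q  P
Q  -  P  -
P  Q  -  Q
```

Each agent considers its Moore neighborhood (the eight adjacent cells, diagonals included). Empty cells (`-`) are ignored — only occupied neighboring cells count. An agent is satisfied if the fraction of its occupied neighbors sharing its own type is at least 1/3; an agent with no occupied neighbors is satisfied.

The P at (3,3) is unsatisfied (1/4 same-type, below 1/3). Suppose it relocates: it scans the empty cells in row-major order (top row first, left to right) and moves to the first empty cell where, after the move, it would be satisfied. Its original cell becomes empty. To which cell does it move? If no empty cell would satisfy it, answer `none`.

Vacating (3,3). Empty cells in order:
  (0,3): 2/3 same-type → satisfied — stop here.

(0,3)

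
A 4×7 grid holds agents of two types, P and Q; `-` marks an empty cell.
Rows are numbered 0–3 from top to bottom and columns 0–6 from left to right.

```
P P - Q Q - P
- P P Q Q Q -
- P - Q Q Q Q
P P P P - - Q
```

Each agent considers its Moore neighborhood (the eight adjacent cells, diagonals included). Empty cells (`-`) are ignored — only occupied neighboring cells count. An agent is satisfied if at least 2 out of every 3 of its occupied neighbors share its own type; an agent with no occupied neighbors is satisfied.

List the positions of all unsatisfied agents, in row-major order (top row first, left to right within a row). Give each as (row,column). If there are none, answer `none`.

(0,6), (1,2), (2,3), (3,3)

Row 0: (0,0)P 2/2 ok · (0,1)P 3/3 ok · (0,3)Q 3/4 ok · (0,4)Q 4/4 ok · (0,6)P 0/1 unhappy
Row 1: (1,1)P 4/4 ok · (1,2)P 3/6 unhappy · (1,3)Q 5/6 ok · (1,4)Q 7/7 ok · (1,5)Q 5/6 ok
Row 2: (2,1)P 5/5 ok · (2,3)Q 3/6 unhappy · (2,4)Q 5/6 ok · (2,5)Q 5/5 ok · (2,6)Q 3/3 ok
Row 3: (3,0)P 2/2 ok · (3,1)P 3/3 ok · (3,2)P 3/4 ok · (3,3)P 1/3 unhappy · (3,6)Q 2/2 ok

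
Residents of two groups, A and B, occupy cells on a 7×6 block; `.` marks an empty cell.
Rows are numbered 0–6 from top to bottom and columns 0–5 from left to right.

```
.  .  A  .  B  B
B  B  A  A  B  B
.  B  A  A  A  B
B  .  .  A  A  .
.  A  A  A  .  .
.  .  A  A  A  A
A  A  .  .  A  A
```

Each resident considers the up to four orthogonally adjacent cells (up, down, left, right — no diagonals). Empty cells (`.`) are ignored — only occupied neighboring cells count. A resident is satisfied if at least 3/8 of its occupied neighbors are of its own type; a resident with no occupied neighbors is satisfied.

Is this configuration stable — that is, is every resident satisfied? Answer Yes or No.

(0,2)A 1/1 satisfied
(0,4)B 2/2 satisfied
(0,5)B 2/2 satisfied
(1,0)B 1/1 satisfied
(1,1)B 2/3 satisfied
(1,2)A 3/4 satisfied
(1,3)A 2/3 satisfied
(1,4)B 2/4 satisfied
(1,5)B 3/3 satisfied
(2,1)B 1/2 satisfied
(2,2)A 2/3 satisfied
(2,3)A 4/4 satisfied
(2,4)A 2/4 satisfied
(2,5)B 1/2 satisfied
(3,0)B 0/0 satisfied
(3,3)A 3/3 satisfied
(3,4)A 2/2 satisfied
(4,1)A 1/1 satisfied
(4,2)A 3/3 satisfied
(4,3)A 3/3 satisfied
(5,2)A 2/2 satisfied
(5,3)A 3/3 satisfied
(5,4)A 3/3 satisfied
(5,5)A 2/2 satisfied
(6,0)A 1/1 satisfied
(6,1)A 1/1 satisfied
(6,4)A 2/2 satisfied
(6,5)A 2/2 satisfied
All meet the threshold, so the configuration is stable.

Yes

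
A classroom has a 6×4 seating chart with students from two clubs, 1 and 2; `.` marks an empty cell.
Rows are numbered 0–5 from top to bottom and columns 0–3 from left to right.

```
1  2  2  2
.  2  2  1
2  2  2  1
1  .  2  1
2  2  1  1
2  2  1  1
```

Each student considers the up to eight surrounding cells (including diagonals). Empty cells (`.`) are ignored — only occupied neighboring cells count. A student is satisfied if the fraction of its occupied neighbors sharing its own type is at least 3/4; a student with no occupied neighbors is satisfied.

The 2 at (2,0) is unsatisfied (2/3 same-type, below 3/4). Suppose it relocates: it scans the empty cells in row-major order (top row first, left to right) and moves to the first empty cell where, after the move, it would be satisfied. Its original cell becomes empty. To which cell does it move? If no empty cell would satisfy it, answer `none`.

(1,0)

Vacating (2,0). Empty cells in order:
  (1,0): 3/4 same-type → satisfied — stop here.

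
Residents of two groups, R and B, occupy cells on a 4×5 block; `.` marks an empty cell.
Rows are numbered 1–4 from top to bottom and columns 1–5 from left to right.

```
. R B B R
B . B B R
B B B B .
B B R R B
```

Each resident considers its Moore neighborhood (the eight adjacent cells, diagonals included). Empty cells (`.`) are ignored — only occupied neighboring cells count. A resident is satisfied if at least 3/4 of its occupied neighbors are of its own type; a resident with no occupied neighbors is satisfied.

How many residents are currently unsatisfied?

(1,2)R 0/3 not
(1,3)B 3/4 satisfied
(1,4)B 3/5 not
(1,5)R 1/3 not
(2,1)B 2/3 not
(2,3)B 6/7 satisfied
(2,4)B 5/7 not
(2,5)R 1/4 not
(3,1)B 4/4 satisfied
(3,2)B 6/7 satisfied
(3,3)B 5/7 not
(3,4)B 4/7 not
(4,1)B 3/3 satisfied
(4,2)B 4/5 satisfied
(4,3)R 1/5 not
(4,4)R 1/4 not
(4,5)B 1/2 not
Unsatisfied: (1,2), (1,4), (1,5), (2,1), (2,4), (2,5), (3,3), (3,4), (4,3), (4,4), (4,5) — 11 in total.

11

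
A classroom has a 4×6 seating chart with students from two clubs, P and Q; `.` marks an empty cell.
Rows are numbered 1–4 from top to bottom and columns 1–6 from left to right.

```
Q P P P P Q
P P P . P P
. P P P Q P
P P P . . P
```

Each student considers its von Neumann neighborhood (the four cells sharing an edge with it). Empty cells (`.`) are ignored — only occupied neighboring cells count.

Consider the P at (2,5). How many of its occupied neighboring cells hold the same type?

2

Occupied neighbors of (2,5): (1,5)=P, (3,5)=Q, (2,6)=P.
Same type (P): 2 of 3.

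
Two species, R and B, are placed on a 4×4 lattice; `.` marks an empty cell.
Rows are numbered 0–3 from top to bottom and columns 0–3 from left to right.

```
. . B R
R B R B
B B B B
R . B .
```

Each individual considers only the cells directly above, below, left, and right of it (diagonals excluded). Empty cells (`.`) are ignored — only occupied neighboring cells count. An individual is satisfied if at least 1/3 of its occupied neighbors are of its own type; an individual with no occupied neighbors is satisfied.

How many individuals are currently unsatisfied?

Row 0: (0,2)B 0/2 ✗ · (0,3)R 0/2 ✗
Row 1: (1,0)R 0/2 ✗ · (1,1)B 1/3 ✓ · (1,2)R 0/4 ✗ · (1,3)B 1/3 ✓
Row 2: (2,0)B 1/3 ✓ · (2,1)B 3/3 ✓ · (2,2)B 3/4 ✓ · (2,3)B 2/2 ✓
Row 3: (3,0)R 0/1 ✗ · (3,2)B 1/1 ✓
Unsatisfied: (0,2), (0,3), (1,0), (1,2), (3,0) — 5 in total.

5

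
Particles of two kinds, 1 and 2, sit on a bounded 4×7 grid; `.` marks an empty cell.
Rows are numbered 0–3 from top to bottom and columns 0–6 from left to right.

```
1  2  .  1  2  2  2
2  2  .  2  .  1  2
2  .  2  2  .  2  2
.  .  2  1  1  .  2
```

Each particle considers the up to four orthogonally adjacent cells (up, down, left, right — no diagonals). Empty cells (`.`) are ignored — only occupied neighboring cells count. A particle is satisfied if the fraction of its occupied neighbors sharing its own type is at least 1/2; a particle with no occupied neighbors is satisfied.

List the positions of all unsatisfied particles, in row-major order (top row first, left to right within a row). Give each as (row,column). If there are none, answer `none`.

(0,0), (0,3), (1,5), (3,3)

(0,0)1 0/2 unhappy
(0,1)2 1/2 ok
(0,3)1 0/2 unhappy
(0,4)2 1/2 ok
(0,5)2 2/3 ok
(0,6)2 2/2 ok
(1,0)2 2/3 ok
(1,1)2 2/2 ok
(1,3)2 1/2 ok
(1,5)1 0/3 unhappy
(1,6)2 2/3 ok
(2,0)2 1/1 ok
(2,2)2 2/2 ok
(2,3)2 2/3 ok
(2,5)2 1/2 ok
(2,6)2 3/3 ok
(3,2)2 1/2 ok
(3,3)1 1/3 unhappy
(3,4)1 1/1 ok
(3,6)2 1/1 ok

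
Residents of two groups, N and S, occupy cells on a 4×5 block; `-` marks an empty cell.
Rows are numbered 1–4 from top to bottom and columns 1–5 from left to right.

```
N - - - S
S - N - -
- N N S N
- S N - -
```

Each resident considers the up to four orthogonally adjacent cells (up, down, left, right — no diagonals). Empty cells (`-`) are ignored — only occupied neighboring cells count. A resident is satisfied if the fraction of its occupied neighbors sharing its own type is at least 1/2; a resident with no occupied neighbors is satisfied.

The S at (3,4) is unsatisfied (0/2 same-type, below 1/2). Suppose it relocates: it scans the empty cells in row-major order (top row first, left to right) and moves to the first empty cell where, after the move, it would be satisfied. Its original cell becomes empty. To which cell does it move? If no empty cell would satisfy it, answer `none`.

Vacating (3,4). Empty cells in order:
  (1,2): 0/1 same-type → still unsatisfied.
  (1,3): 0/1 same-type → still unsatisfied.
  (1,4): 1/1 same-type → satisfied — stop here.

(1,4)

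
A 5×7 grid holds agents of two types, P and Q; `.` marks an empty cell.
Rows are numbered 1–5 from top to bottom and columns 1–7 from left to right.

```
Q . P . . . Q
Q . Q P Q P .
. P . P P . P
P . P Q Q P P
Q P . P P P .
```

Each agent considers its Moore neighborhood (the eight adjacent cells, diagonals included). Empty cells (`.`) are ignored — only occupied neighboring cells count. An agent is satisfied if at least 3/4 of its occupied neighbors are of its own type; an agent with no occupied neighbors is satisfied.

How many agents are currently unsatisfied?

17

(1,1)Q 1/1 satisfied
(1,3)P 1/2 not
(1,7)Q 0/1 not
(2,1)Q 1/2 not
(2,3)Q 0/4 not
(2,4)P 3/5 not
(2,5)Q 0/4 not
(2,6)P 2/4 not
(3,2)P 2/4 not
(3,4)P 3/7 not
(3,5)P 4/7 not
(3,7)P 3/3 satisfied
(4,1)P 2/3 not
(4,3)P 4/5 satisfied
(4,4)Q 1/6 not
(4,5)Q 1/7 not
(4,6)P 5/6 satisfied
(4,7)P 3/3 satisfied
(5,1)Q 0/2 not
(5,2)P 2/3 not
(5,4)P 2/4 not
(5,5)P 3/5 not
(5,6)P 3/4 satisfied
Unsatisfied: (1,3), (1,7), (2,1), (2,3), (2,4), (2,5), (2,6), (3,2), (3,4), (3,5), (4,1), (4,4), (4,5), (5,1), (5,2), (5,4), (5,5) — 17 in total.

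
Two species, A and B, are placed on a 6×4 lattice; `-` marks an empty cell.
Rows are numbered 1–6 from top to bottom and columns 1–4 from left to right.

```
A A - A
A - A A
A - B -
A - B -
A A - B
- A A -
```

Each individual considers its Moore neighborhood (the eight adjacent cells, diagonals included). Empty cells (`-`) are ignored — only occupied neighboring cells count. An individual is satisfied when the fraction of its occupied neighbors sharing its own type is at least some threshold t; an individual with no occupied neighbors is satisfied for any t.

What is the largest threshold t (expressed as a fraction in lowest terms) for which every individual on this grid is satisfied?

Row 1: (1,1)A 2/2 · (1,2)A 3/3 · (1,4)A 2/2
Row 2: (2,1)A 3/3 · (2,3)A 3/4 · (2,4)A 2/3
Row 3: (3,1)A 2/2 · (3,3)B 1/3
Row 4: (4,1)A 3/3 · (4,3)B 2/3
Row 5: (5,1)A 3/3 · (5,2)A 4/5 · (5,4)B 1/2
Row 6: (6,2)A 3/3 · (6,3)A 2/3
The smallest same-type fraction is 1/3 at (3,3), which reduces to 1/3. Any threshold above that leaves this individual unsatisfied.

1/3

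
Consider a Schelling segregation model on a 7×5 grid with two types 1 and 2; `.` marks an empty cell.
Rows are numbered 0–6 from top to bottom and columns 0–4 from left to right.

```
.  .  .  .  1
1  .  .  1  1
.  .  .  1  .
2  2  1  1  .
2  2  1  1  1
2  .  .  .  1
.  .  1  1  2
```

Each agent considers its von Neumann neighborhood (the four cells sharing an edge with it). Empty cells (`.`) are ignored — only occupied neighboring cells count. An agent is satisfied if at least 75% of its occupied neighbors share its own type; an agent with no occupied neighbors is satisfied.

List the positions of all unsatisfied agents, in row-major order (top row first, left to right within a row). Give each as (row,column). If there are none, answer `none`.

Row 0: (0,4)1 1/1 ok
Row 1: (1,0)1 0/0 ok · (1,3)1 2/2 ok · (1,4)1 2/2 ok
Row 2: (2,3)1 2/2 ok
Row 3: (3,0)2 2/2 ok · (3,1)2 2/3 unhappy · (3,2)1 2/3 unhappy · (3,3)1 3/3 ok
Row 4: (4,0)2 3/3 ok · (4,1)2 2/3 unhappy · (4,2)1 2/3 unhappy · (4,3)1 3/3 ok · (4,4)1 2/2 ok
Row 5: (5,0)2 1/1 ok · (5,4)1 1/2 unhappy
Row 6: (6,2)1 1/1 ok · (6,3)1 1/2 unhappy · (6,4)2 0/2 unhappy

(3,1), (3,2), (4,1), (4,2), (5,4), (6,3), (6,4)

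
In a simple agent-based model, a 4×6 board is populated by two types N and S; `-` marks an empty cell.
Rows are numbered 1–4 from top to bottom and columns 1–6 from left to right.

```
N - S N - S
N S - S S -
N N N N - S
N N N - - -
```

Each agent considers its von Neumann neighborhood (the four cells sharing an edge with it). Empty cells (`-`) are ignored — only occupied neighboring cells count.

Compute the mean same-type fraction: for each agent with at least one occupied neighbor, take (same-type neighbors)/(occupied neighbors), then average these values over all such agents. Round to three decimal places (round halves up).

0.661

(1,1)N 1/1
(1,3)S 0/1
(1,4)N 0/2
(1,6)S — no occupied neighbors
(2,1)N 2/3
(2,2)S 0/2
(2,4)S 1/3
(2,5)S 1/1
(3,1)N 3/3
(3,2)N 3/4
(3,3)N 3/3
(3,4)N 1/2
(3,6)S — no occupied neighbors
(4,1)N 2/2
(4,2)N 3/3
(4,3)N 2/2
Sum over 14 agents: 1/1 + 0/1 + 0/2 + 2/3 + 0/2 + 1/3 + 1/1 + 3/3 + 3/4 + 3/3 + 1/2 + 2/2 + 3/3 + 2/2 = 37/4; mean = 37/4 ÷ 14 = 37/56 = 0.660714… → 0.661.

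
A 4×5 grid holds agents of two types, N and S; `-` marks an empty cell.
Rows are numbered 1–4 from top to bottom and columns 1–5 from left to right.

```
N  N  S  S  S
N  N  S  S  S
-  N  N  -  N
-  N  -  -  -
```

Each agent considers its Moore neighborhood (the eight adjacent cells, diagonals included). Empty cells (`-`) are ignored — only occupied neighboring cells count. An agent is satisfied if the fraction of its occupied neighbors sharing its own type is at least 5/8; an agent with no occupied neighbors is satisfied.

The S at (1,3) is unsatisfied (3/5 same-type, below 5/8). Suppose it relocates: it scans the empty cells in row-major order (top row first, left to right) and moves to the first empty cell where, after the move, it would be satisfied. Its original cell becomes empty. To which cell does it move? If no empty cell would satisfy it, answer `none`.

none

Vacating (1,3). Empty cells in order:
  (3,1): 0/4 same-type → still unsatisfied.
  (3,4): 3/5 same-type → still unsatisfied.
  (4,1): 0/2 same-type → still unsatisfied.
  (4,3): 0/3 same-type → still unsatisfied.
  (4,4): 0/2 same-type → still unsatisfied.
  (4,5): 0/1 same-type → still unsatisfied.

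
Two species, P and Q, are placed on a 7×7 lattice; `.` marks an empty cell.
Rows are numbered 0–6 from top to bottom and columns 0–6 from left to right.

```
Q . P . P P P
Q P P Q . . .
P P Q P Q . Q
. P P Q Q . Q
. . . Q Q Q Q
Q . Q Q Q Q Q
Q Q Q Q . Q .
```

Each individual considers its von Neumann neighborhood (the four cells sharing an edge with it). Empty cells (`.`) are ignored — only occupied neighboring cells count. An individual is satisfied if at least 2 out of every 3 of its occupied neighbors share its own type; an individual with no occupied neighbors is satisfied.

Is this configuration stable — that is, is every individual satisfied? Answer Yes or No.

Row 0: (0,0)Q 1/1 satisfied · (0,2)P 1/1 satisfied · (0,4)P 1/1 satisfied · (0,5)P 2/2 satisfied · (0,6)P 1/1 satisfied
Row 1: (1,0)Q 1/3 not · (1,1)P 2/3 satisfied · (1,2)P 2/4 not · (1,3)Q 0/2 not
Row 2: (2,0)P 1/2 not · (2,1)P 3/4 satisfied · (2,2)Q 0/4 not · (2,3)P 0/4 not · (2,4)Q 1/2 not · (2,6)Q 1/1 satisfied
Row 3: (3,1)P 2/2 satisfied · (3,2)P 1/3 not · (3,3)Q 2/4 not · (3,4)Q 3/3 satisfied · (3,6)Q 2/2 satisfied
Row 4: (4,3)Q 3/3 satisfied · (4,4)Q 4/4 satisfied · (4,5)Q 3/3 satisfied · (4,6)Q 3/3 satisfied
Row 5: (5,0)Q 1/1 satisfied · (5,2)Q 2/2 satisfied · (5,3)Q 4/4 satisfied · (5,4)Q 3/3 satisfied · (5,5)Q 4/4 satisfied · (5,6)Q 2/2 satisfied
Row 6: (6,0)Q 2/2 satisfied · (6,1)Q 2/2 satisfied · (6,2)Q 3/3 satisfied · (6,3)Q 2/2 satisfied · (6,5)Q 1/1 satisfied
For instance (1,0) has only 1/3 same-type neighbors, below 2/3.

No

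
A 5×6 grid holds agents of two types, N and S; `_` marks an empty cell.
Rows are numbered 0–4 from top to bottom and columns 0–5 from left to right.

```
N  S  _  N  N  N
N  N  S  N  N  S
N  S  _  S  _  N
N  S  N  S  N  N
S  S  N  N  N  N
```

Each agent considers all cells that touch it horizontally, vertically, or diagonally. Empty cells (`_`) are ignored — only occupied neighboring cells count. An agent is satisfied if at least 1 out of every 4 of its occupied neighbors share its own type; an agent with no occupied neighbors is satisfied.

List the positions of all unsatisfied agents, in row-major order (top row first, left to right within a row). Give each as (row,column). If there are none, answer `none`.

Row 0: (0,0)N 2/3 ✓ · (0,1)S 1/4 ✓ · (0,3)N 3/4 ✓ · (0,4)N 4/5 ✓ · (0,5)N 2/3 ✓
Row 1: (1,0)N 3/5 ✓ · (1,1)N 3/6 ✓ · (1,2)S 3/6 ✓ · (1,3)N 3/5 ✓ · (1,4)N 5/7 ✓ · (1,5)S 0/4 ✗
Row 2: (2,0)N 3/5 ✓ · (2,1)S 2/7 ✓ · (2,3)S 2/6 ✓ · (2,5)N 3/4 ✓
Row 3: (3,0)N 1/5 ✗ · (3,1)S 3/7 ✓ · (3,2)N 2/7 ✓ · (3,3)S 1/6 ✗ · (3,4)N 5/7 ✓ · (3,5)N 4/4 ✓
Row 4: (4,0)S 2/3 ✓ · (4,1)S 2/5 ✓ · (4,2)N 2/5 ✓ · (4,3)N 4/5 ✓ · (4,4)N 4/5 ✓ · (4,5)N 3/3 ✓

(1,5), (3,0), (3,3)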